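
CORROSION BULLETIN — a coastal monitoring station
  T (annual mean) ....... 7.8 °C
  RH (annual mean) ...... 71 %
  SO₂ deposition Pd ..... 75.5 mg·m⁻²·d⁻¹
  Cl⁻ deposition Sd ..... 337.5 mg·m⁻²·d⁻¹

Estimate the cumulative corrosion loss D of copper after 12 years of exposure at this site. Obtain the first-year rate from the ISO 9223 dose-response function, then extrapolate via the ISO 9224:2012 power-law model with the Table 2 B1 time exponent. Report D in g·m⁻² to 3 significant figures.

D(12) = 82.1 g·m⁻²

copper: f(T) = +0.126·(T−10) [T≤10 °C] = -0.2772
  Pd branch = 0.0053·Pd^0.26·e^(0.059·RH+f) = 0.8155 μm/a
  Sd branch = 0.01025·Sd^0.27·e^(0.036·RH+0.049·T) = 0.932 μm/a
  r_corr = 0.8155 + 0.932 = 1.747 μm/a
Long-term exponent b (ISO 9224 Table 2, B1) = 0.667
  D(12) = 1.747 × 12^0.667 = 1.747 × 5.246 = 9.167 μm
  Mass loss = 9.167 μm × 8.96 g/cm³ = 82.13 g·m⁻²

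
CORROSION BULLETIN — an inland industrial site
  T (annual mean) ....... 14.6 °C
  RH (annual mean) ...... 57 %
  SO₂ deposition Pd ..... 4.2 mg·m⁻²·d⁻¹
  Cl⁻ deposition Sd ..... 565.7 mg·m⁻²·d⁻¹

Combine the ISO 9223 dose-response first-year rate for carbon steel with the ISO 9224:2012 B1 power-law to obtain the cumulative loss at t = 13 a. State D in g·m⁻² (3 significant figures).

D(13) = 2.11e+03 g·m⁻²

carbon steel: f(T) = -0.054·(T−10) [T>10 °C] = -0.2484
  sulphur-dioxide contribution → 9.105 μm/a
  chloride contribution → 61.06 μm/a
  total first-year rate 70.16 μm/a
Power-law: D(13) = r_corr · 13^0.523
  D(13) = 70.16 × 13^0.523 = 70.16 × 3.825 = 268.3 μm
  Mass loss = 268.3 μm × 7.85 g/cm³ = 2107 g·m⁻²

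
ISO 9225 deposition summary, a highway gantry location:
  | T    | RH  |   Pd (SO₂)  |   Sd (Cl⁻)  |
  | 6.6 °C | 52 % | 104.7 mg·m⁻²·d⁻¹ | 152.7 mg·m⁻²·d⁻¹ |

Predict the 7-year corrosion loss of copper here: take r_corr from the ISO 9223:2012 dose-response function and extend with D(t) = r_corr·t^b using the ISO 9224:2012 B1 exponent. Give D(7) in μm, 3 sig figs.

D(7) = 2.22 μm

copper: T≤10 °C ⇒ hinge +0.126·(6.6−10) = -0.4284
  sulphur-dioxide contribution → 0.2488 μm/a
  chloride contribution → 0.3579 μm/a
  total first-year rate 0.6067 μm/a
Power-law: D(7) = r_corr · 7^0.667
  D(7) = 0.6067 × 7^0.667 = 0.6067 × 3.662 = 2.222 μm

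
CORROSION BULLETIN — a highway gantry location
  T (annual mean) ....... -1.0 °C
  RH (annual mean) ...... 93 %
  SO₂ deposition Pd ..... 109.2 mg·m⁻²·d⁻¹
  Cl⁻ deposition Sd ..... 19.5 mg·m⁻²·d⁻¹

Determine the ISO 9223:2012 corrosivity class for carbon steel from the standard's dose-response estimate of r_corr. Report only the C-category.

carbon steel: f(T) = +0.150·(T−10) [T≤10 °C] = -1.6500
  SO₂ term: 1.77·109.2^0.52·exp(0.02·93-1.6500) = 25.06
  Cl⁻ term: 0.102·19.5^0.62·exp(0.033·93+0.04·-1.0) = 13.3
  r_corr = 25.06 + 13.3 = 38.37 μm/a
Category bounds: 25…50 μm/a bracket r_corr ⇒ C3

C3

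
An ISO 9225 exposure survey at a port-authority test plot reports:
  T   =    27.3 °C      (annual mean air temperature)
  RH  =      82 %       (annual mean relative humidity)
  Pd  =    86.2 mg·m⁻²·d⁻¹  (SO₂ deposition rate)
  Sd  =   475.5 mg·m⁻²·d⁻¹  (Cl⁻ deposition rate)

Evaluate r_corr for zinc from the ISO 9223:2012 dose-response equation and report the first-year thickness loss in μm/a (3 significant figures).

r_corr = 12.7 μm/a

zinc: temperature factor f = -0.071·(17.3) = -1.2283
  Pd branch = 0.0129·Pd^0.44·e^(0.046·RH+f) = 1.167 μm/a
  Cl⁻ term: 0.0175·475.5^0.57·exp(0.008·82+0.085·27.3) = 11.53
  sum: 1.167 + 11.53 → r_corr = 12.69 μm/a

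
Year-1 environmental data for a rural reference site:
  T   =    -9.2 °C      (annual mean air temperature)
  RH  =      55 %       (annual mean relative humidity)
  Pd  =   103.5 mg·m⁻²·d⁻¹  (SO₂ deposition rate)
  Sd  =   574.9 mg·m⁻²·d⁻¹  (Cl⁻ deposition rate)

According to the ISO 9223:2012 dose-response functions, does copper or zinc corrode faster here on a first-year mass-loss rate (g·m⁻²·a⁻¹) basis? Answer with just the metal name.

copper: temperature factor f = +0.126·(-19.2) = -2.4192
  sulphur-dioxide contribution → 0.04044 μm/a
  chloride contribution → 0.263 μm/a
  ⇒ r_corr(copper) = 0.3034 μm/a
  mass loss = 0.3034 μm/a × 8.96 g/cm³ = 2.719 g·m⁻²·a⁻¹
zinc: f(T) = +0.038·(T−10) [T≤10 °C] = -0.7296
  sulphur-dioxide contribution → 0.6013 μm/a
  chloride contribution → 0.465 μm/a
  total first-year rate 1.066 μm/a
  mass loss = 1.066 μm/a × 7.14 g/cm³ = 7.613 g·m⁻²·a⁻¹
Ordering by g·m⁻²·a⁻¹: zinc (7.61) > copper (2.72)

zinc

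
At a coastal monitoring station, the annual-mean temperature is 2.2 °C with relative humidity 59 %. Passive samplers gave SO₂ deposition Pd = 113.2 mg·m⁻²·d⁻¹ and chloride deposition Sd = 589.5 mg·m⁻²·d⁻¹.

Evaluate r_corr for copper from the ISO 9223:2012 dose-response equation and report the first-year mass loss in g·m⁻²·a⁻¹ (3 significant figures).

copper: temperature factor f = +0.126·(-7.8) = -0.9828
  Pd branch = 0.0053·Pd^0.26·e^(0.059·RH+f) = 0.2204 μm/a
  Cl⁻ term: 0.01025·589.5^0.27·exp(0.036·59+0.049·2.2) = 0.5346
  r_corr = 0.2204 + 0.5346 = 0.755 μm/a
Convert to mass loss: 0.755 μm/a × 8.96 g/cm³ = 6.765 g·m⁻²·a⁻¹

r_corr = 6.76 g·m⁻²·a⁻¹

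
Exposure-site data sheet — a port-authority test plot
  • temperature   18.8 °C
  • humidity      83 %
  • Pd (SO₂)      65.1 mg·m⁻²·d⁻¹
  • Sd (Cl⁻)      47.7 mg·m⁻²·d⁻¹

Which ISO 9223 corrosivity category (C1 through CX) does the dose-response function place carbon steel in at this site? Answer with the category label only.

carbon steel: T>10 °C ⇒ hinge -0.054·(18.8−10) = -0.4752
  sulphur-dioxide contribution → 50.77 μm/a
  chloride contribution → 36.76 μm/a
  total first-year rate 87.53 μm/a
87.5 μm/a falls in (80, 200] for carbon steel → category C5

C5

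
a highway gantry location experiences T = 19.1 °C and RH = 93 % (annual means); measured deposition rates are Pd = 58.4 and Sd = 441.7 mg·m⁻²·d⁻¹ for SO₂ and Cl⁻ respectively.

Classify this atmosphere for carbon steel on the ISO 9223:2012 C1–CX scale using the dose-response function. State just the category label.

CX

carbon steel: T>10 °C ⇒ hinge -0.054·(19.1−10) = -0.4914
  Pd branch = 1.77·Pd^0.52·e^(0.02·RH+f) = 57.66 μm/a
  Cl⁻ term: 0.102·441.7^0.62·exp(0.033·93+0.04·19.1) = 205.7
  sum: 57.66 + 205.7 → r_corr = 263.4 μm/a
ISO 9223 Table 2 (carbon steel): 200 < 263 ≤ 700 μm/a ⇒ CX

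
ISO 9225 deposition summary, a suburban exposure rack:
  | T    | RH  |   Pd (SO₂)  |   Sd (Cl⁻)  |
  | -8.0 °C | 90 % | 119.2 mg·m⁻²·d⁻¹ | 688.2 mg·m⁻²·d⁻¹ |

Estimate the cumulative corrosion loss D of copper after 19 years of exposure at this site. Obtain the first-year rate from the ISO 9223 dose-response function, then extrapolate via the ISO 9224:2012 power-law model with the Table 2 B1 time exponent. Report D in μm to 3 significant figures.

D(19) = 10.1 μm

copper: temperature factor f = +0.126·(-18.0) = -2.2680
  sulphur-dioxide contribution → 0.3848 μm/a
  chloride contribution → 1.032 μm/a
  ⇒ r_corr(copper) = 1.417 μm/a
ISO 9224: D(t) = r_corr · t^b with b = 0.667 (copper, B1)
  D(19) = 1.417 × 19^0.667 = 1.417 × 7.127 = 10.1 μm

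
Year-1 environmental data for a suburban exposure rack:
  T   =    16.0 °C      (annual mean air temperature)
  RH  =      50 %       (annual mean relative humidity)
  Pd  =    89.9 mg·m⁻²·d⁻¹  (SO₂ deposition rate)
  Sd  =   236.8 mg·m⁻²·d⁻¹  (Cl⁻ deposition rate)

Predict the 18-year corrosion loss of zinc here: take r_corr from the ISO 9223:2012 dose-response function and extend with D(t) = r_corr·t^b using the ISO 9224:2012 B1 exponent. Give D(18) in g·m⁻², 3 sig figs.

D(18) = 217 g·m⁻²

zinc: temperature factor f = -0.071·(6.0) = -0.4260
  SO₂ term: 0.0129·89.9^0.44·exp(0.046·50-0.4260) = 0.6083
  Cl⁻ term: 0.0175·236.8^0.57·exp(0.008·50+0.085·16.0) = 2.295
  r_corr = 0.6083 + 2.295 = 2.903 μm/a
Long-term exponent b (ISO 9224 Table 2, B1) = 0.813
  D(18) = 2.903 × 18^0.813 = 2.903 × 10.48 = 30.44 μm
  Mass loss = 30.44 μm × 7.14 g/cm³ = 217.3 g·m⁻²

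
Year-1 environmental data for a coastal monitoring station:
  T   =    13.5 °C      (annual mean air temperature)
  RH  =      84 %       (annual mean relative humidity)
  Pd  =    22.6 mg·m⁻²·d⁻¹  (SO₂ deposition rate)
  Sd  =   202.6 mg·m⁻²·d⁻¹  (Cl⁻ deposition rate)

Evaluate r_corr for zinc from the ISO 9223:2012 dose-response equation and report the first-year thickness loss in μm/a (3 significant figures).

r_corr = 4.12 μm/a

zinc: temperature factor f = -0.071·(3.5) = -0.2485
  SO₂ term: 0.0129·22.6^0.44·exp(0.046·84-0.2485) = 1.891
  Sd branch = 0.0175·Sd^0.57·e^(0.008·RH+0.085·T) = 2.229 μm/a
  sum: 1.891 + 2.229 → r_corr = 4.119 μm/a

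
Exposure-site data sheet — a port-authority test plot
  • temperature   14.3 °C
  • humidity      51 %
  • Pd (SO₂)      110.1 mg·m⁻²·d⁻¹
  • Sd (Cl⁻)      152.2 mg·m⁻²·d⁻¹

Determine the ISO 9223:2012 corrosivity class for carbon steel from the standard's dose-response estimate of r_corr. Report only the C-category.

carbon steel: f(T) = -0.054·(T−10) [T>10 °C] = -0.2322
  sulphur-dioxide contribution → 44.86 μm/a
  chloride contribution → 21.93 μm/a
  ⇒ r_corr(carbon steel) = 66.79 μm/a
66.8 μm/a falls in (50, 80] for carbon steel → category C4

C4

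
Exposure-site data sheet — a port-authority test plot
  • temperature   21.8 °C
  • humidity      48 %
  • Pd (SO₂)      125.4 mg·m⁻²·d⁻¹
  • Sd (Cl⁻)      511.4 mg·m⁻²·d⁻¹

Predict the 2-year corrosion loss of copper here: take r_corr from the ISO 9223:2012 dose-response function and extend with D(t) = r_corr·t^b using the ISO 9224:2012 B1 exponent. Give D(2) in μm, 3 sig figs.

copper: temperature factor f = -0.080·(11.8) = -0.9440
  SO₂ term: 0.0053·125.4^0.26·exp(0.059·48-0.9440) = 0.123
  Cl⁻ term: 0.01025·511.4^0.27·exp(0.036·48+0.049·21.8) = 0.9046
  r_corr = 0.123 + 0.9046 = 1.028 μm/a
Power-law: D(2) = r_corr · 2^0.667
  D(2) = 1.028 × 2^0.667 = 1.028 × 1.588 = 1.632 μm

D(2) = 1.63 μm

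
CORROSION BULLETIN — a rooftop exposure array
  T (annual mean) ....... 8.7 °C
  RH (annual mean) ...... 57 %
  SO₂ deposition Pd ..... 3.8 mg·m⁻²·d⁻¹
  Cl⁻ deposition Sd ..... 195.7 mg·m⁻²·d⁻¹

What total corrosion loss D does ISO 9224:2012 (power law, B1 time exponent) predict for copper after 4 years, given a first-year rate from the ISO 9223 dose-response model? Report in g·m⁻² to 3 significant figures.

copper: f(T) = +0.126·(T−10) [T≤10 °C] = -0.1638
  Pd branch = 0.0053·Pd^0.26·e^(0.059·RH+f) = 0.1838 μm/a
  Sd branch = 0.01025·Sd^0.27·e^(0.036·RH+0.049·T) = 0.5079 μm/a
  r_corr = 0.1838 + 0.5079 = 0.6917 μm/a
Power-law: D(4) = r_corr · 4^0.667
  D(4) = 0.6917 × 4^0.667 = 0.6917 × 2.521 = 1.744 μm
  Mass loss = 1.744 μm × 8.96 g/cm³ = 15.62 g·m⁻²

D(4) = 15.6 g·m⁻²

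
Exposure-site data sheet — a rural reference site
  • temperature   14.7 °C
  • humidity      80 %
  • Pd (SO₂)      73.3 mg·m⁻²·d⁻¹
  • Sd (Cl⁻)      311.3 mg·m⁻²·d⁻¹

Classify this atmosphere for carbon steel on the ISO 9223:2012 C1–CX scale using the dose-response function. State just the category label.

carbon steel: T>10 °C ⇒ hinge -0.054·(14.7−10) = -0.2538
  Pd branch = 1.77·Pd^0.52·e^(0.02·RH+f) = 63.46 μm/a
  Cl⁻ term: 0.102·311.3^0.62·exp(0.033·80+0.04·14.7) = 90.42
  r_corr = 63.46 + 90.42 = 153.9 μm/a
ISO 9223 Table 2 (carbon steel): 80 < 154 ≤ 200 μm/a ⇒ C5

C5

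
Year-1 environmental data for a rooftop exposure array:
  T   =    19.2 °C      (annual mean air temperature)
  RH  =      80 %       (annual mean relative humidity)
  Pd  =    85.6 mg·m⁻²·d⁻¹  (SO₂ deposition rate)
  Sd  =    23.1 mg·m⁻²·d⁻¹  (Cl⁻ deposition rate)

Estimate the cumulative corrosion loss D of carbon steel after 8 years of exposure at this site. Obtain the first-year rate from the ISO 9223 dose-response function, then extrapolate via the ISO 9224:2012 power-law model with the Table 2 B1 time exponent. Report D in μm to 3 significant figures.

carbon steel: T>10 °C ⇒ hinge -0.054·(19.2−10) = -0.4968
  SO₂ term: 1.77·85.6^0.52·exp(0.02·80-0.4968) = 53.95
  Sd branch = 0.102·Sd^0.62·e^(0.033·RH+0.04·T) = 21.58 μm/a
  r_corr = 53.95 + 21.58 = 75.53 μm/a
Long-term exponent b (ISO 9224 Table 2, B1) = 0.523
  D(8) = 75.53 × 8^0.523 = 75.53 × 2.967 = 224.1 μm

D(8) = 224 μm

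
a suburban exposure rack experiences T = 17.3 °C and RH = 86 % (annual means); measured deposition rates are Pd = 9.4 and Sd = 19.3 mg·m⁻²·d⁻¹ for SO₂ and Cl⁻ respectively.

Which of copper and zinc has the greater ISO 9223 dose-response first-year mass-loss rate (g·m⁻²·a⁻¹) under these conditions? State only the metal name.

copper

copper: f(T) = -0.080·(T−10) [T>10 °C] = -0.5840
  SO₂ term: 0.0053·9.4^0.26·exp(0.059·86-0.5840) = 0.8458
  Cl⁻ term: 0.01025·19.3^0.27·exp(0.036·86+0.049·17.3) = 1.176
  r_corr = 0.8458 + 1.176 = 2.022 μm/a
  mass loss = 2.022 μm/a × 8.96 g/cm³ = 18.12 g·m⁻²·a⁻¹
zinc: f(T) = -0.071·(T−10) [T>10 °C] = -0.5183
  Pd branch = 0.0129·Pd^0.44·e^(0.046·RH+f) = 1.076 μm/a
  Sd branch = 0.0175·Sd^0.57·e^(0.008·RH+0.085·T) = 0.8189 μm/a
  sum: 1.076 + 0.8189 → r_corr = 1.895 μm/a
  mass loss = 1.895 μm/a × 7.14 g/cm³ = 13.53 g·m⁻²·a⁻¹
Ordering by g·m⁻²·a⁻¹: copper (18.1) > zinc (13.5)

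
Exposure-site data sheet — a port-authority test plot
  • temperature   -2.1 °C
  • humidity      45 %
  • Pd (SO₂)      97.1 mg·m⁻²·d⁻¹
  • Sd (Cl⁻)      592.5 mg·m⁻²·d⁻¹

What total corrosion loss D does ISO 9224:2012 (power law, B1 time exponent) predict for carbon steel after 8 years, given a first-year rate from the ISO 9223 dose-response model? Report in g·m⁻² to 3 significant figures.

D(8) = 683 g·m⁻²

carbon steel: T≤10 °C ⇒ hinge +0.150·(-2.1−10) = -1.8150
  Pd branch = 1.77·Pd^0.52·e^(0.02·RH+f) = 7.655 μm/a
  Cl⁻ term: 0.102·592.5^0.62·exp(0.033·45+0.04·-2.1) = 21.68
  r_corr = 7.655 + 21.68 = 29.34 μm/a
Long-term exponent b (ISO 9224 Table 2, B1) = 0.523
  D(8) = 29.34 × 8^0.523 = 29.34 × 2.967 = 87.04 μm
  Mass loss = 87.04 μm × 7.85 g/cm³ = 683.3 g·m⁻²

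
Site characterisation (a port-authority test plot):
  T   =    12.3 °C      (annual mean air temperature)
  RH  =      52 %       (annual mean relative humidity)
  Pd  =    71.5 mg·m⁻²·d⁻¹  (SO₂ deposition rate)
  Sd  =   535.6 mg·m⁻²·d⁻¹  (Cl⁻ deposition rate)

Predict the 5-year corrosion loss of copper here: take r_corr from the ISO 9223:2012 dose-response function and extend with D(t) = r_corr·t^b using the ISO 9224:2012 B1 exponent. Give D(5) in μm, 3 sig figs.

copper: T>10 °C ⇒ hinge -0.080·(12.3−10) = -0.1840
  SO₂ term: 0.0053·71.5^0.26·exp(0.059·52-0.1840) = 0.2877
  Cl⁻ term: 0.01025·535.6^0.27·exp(0.036·52+0.049·12.3) = 0.6641
  sum: 0.2877 + 0.6641 → r_corr = 0.9518 μm/a
ISO 9224: D(t) = r_corr · t^b with b = 0.667 (copper, B1)
  D(5) = 0.9518 × 5^0.667 = 0.9518 × 2.926 = 2.785 μm

D(5) = 2.78 μm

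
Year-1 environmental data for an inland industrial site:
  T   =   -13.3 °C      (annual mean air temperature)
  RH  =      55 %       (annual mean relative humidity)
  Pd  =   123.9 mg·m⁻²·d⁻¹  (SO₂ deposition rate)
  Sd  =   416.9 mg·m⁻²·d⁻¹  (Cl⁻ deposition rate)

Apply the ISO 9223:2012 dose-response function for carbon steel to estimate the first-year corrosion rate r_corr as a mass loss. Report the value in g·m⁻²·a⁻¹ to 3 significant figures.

carbon steel: temperature factor f = +0.150·(-23.3) = -3.4950
  Pd branch = 1.77·Pd^0.52·e^(0.02·RH+f) = 1.978 μm/a
  Sd branch = 0.102·Sd^0.62·e^(0.033·RH+0.04·T) = 15.5 μm/a
  sum: 1.978 + 15.5 → r_corr = 17.47 μm/a
Convert to mass loss: 17.47 μm/a × 7.85 g/cm³ = 137.2 g·m⁻²·a⁻¹

r_corr = 137 g·m⁻²·a⁻¹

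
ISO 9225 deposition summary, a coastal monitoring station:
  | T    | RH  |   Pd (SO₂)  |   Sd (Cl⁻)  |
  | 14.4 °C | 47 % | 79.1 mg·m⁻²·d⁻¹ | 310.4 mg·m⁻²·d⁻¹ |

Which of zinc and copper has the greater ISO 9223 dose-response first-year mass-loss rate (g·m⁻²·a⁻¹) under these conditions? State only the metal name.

zinc: temperature factor f = -0.071·(4.4) = -0.3124
  sulphur-dioxide contribution → 0.5611 μm/a
  chloride contribution → 2.282 μm/a
  total first-year rate 2.843 μm/a
  mass loss = 2.843 μm/a × 7.14 g/cm³ = 20.3 g·m⁻²·a⁻¹
copper: temperature factor f = -0.080·(4.4) = -0.3520
  sulphur-dioxide contribution → 0.1859 μm/a
  chloride contribution → 0.5306 μm/a
  ⇒ r_corr(copper) = 0.7165 μm/a
  mass loss = 0.7165 μm/a × 8.96 g/cm³ = 6.42 g·m⁻²·a⁻¹
Ordering by g·m⁻²·a⁻¹: zinc (20.3) > copper (6.42)

zinc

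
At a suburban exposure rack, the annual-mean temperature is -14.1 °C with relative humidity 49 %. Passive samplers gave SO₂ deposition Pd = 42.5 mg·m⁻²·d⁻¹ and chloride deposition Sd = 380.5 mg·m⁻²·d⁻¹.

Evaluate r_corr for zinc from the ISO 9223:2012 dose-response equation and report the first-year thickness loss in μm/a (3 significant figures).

zinc: T≤10 °C ⇒ hinge +0.038·(-14.1−10) = -0.9158
  Pd branch = 0.0129·Pd^0.44·e^(0.046·RH+f) = 0.256 μm/a
  Sd branch = 0.0175·Sd^0.57·e^(0.008·RH+0.085·T) = 0.231 μm/a
  r_corr = 0.256 + 0.231 = 0.487 μm/a

r_corr = 0.487 μm/a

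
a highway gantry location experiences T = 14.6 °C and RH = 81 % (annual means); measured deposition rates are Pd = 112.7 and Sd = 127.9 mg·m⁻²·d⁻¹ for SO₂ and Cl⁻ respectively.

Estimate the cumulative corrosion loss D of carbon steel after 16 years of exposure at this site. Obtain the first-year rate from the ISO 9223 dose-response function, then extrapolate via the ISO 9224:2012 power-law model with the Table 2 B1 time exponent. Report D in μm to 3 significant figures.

D(16) = 576 μm

carbon steel: temperature factor f = -0.054·(4.6) = -0.2484
  Pd branch = 1.77·Pd^0.52·e^(0.02·RH+f) = 81.41 μm/a
  Sd branch = 0.102·Sd^0.62·e^(0.033·RH+0.04·T) = 53.62 μm/a
  sum: 81.41 + 53.62 → r_corr = 135 μm/a
Long-term exponent b (ISO 9224 Table 2, B1) = 0.523
  D(16) = 135 × 16^0.523 = 135 × 4.263 = 575.7 μm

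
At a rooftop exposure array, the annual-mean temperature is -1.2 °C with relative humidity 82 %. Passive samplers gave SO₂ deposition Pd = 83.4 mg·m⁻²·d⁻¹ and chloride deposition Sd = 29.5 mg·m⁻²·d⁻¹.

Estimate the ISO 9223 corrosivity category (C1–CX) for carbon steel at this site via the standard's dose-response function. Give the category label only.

C3

carbon steel: T≤10 °C ⇒ hinge +0.150·(-1.2−10) = -1.6800
  Pd branch = 1.77·Pd^0.52·e^(0.02·RH+f) = 16.97 μm/a
  Sd branch = 0.102·Sd^0.62·e^(0.033·RH+0.04·T) = 11.86 μm/a
  sum: 16.97 + 11.86 → r_corr = 28.83 μm/a
28.8 μm/a falls in (25, 50] for carbon steel → category C3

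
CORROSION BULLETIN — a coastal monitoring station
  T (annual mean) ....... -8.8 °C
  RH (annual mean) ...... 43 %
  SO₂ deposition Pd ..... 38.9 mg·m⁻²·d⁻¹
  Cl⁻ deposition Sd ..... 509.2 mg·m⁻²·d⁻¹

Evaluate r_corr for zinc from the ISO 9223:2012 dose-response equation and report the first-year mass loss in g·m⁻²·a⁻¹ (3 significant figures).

zinc: f(T) = +0.038·(T−10) [T≤10 °C] = -0.7144
  SO₂ term: 0.0129·38.9^0.44·exp(0.046·43-0.7144) = 0.2285
  Sd branch = 0.0175·Sd^0.57·e^(0.008·RH+0.085·T) = 0.4079 μm/a
  r_corr = 0.2285 + 0.4079 = 0.6364 μm/a
Convert to mass loss: 0.6364 μm/a × 7.14 g/cm³ = 4.544 g·m⁻²·a⁻¹

r_corr = 4.54 g·m⁻²·a⁻¹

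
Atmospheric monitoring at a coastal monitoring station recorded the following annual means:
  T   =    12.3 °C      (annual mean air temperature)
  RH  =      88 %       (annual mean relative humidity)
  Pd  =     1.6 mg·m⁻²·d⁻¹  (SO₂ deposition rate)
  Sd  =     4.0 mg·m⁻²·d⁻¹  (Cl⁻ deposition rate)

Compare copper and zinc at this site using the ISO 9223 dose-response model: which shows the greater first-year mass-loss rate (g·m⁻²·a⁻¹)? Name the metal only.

copper: T>10 °C ⇒ hinge -0.080·(12.3−10) = -0.1840
  SO₂ term: 0.0053·1.6^0.26·exp(0.059·88-0.1840) = 0.896
  Cl⁻ term: 0.01025·4.0^0.27·exp(0.036·88+0.049·12.3) = 0.647
  sum: 0.896 + 0.647 → r_corr = 1.543 μm/a
  mass loss = 1.543 μm/a × 8.96 g/cm³ = 13.82 g·m⁻²·a⁻¹
zinc: f(T) = -0.071·(T−10) [T>10 °C] = -0.1633
  SO₂ term: 0.0129·1.6^0.44·exp(0.046·88-0.1633) = 0.7718
  Sd branch = 0.0175·Sd^0.57·e^(0.008·RH+0.085·T) = 0.2218 μm/a
  sum: 0.7718 + 0.2218 → r_corr = 0.9936 μm/a
  mass loss = 0.9936 μm/a × 7.14 g/cm³ = 7.095 g·m⁻²·a⁻¹
Ordering by g·m⁻²·a⁻¹: copper (13.8) > zinc (7.09)

copper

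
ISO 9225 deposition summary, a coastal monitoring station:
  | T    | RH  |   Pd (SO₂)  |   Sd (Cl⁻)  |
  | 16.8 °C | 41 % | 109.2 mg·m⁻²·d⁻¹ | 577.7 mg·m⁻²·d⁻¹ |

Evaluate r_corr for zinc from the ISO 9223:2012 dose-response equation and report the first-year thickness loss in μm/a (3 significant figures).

r_corr = 4.21 μm/a

zinc: T>10 °C ⇒ hinge -0.071·(16.8−10) = -0.4828
  Pd branch = 0.0129·Pd^0.44·e^(0.046·RH+f) = 0.4138 μm/a
  Cl⁻ term: 0.0175·577.7^0.57·exp(0.008·41+0.085·16.8) = 3.8
  r_corr = 0.4138 + 3.8 = 4.214 μm/a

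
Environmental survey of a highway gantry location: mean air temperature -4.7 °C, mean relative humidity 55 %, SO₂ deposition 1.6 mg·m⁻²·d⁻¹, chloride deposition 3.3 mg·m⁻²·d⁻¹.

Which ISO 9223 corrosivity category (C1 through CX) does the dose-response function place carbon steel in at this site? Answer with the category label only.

carbon steel: f(T) = +0.150·(T−10) [T≤10 °C] = -2.2050
  SO₂ term: 1.77·1.6^0.52·exp(0.02·55-2.2050) = 0.7485
  Sd branch = 0.102·Sd^0.62·e^(0.033·RH+0.04·T) = 1.088 μm/a
  sum: 0.7485 + 1.088 → r_corr = 1.837 μm/a
ISO 9223 Table 2 (carbon steel): 1.3 < 1.84 ≤ 25 μm/a ⇒ C2

C2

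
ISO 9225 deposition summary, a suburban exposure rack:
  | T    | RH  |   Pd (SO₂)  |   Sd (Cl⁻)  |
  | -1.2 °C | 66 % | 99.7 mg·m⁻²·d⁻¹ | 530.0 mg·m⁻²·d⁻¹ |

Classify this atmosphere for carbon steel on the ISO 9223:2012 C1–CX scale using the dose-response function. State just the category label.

C4

carbon steel: T≤10 °C ⇒ hinge +0.150·(-1.2−10) = -1.6800
  sulphur-dioxide contribution → 13.52 μm/a
  chloride contribution → 41.95 μm/a
  total first-year rate 55.47 μm/a
Category bounds: 50…80 μm/a bracket r_corr ⇒ C4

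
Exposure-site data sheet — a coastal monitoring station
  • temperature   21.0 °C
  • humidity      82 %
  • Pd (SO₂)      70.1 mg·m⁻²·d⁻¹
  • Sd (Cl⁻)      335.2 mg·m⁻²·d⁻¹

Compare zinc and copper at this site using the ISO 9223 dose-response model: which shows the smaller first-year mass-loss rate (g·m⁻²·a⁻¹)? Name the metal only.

copper

zinc: T>10 °C ⇒ hinge -0.071·(21.0−10) = -0.7810
  Pd branch = 0.0129·Pd^0.44·e^(0.046·RH+f) = 1.666 μm/a
  Sd branch = 0.0175·Sd^0.57·e^(0.008·RH+0.085·T) = 5.528 μm/a
  r_corr = 1.666 + 5.528 = 7.194 μm/a
  mass loss = 7.194 μm/a × 7.14 g/cm³ = 51.37 g·m⁻²·a⁻¹
copper: temperature factor f = -0.080·(11.0) = -0.8800
  SO₂ term: 0.0053·70.1^0.26·exp(0.059·82-0.8800) = 0.8377
  Sd branch = 0.01025·Sd^0.27·e^(0.036·RH+0.049·T) = 2.639 μm/a
  r_corr = 0.8377 + 2.639 = 3.477 μm/a
  mass loss = 3.477 μm/a × 8.96 g/cm³ = 31.15 g·m⁻²·a⁻¹
Ordering by g·m⁻²·a⁻¹: zinc (51.4) > copper (31.2)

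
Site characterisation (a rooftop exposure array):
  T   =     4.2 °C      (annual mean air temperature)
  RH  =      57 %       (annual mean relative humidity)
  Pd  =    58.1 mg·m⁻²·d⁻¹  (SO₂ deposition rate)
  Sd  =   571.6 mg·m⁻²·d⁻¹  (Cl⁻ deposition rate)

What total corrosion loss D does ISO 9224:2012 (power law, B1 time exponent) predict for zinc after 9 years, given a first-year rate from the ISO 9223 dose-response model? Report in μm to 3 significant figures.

zinc: temperature factor f = +0.038·(-5.8) = -0.2204
  sulphur-dioxide contribution → 0.8508 μm/a
  chloride contribution → 1.471 μm/a
  ⇒ r_corr(zinc) = 2.322 μm/a
Long-term exponent b (ISO 9224 Table 2, B1) = 0.813
  D(9) = 2.322 × 9^0.813 = 2.322 × 5.968 = 13.86 μm

D(9) = 13.9 μm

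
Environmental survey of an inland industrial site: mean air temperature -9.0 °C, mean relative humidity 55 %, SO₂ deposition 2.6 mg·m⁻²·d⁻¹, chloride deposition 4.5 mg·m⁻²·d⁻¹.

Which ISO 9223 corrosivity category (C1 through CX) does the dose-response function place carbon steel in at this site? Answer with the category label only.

carbon steel: T≤10 °C ⇒ hinge +0.150·(-9.0−10) = -2.8500
  Pd branch = 1.77·Pd^0.52·e^(0.02·RH+f) = 0.5055 μm/a
  Sd branch = 0.102·Sd^0.62·e^(0.033·RH+0.04·T) = 1.11 μm/a
  sum: 0.5055 + 1.11 → r_corr = 1.616 μm/a
ISO 9223 Table 2 (carbon steel): 1.3 < 1.62 ≤ 25 μm/a ⇒ C2

C2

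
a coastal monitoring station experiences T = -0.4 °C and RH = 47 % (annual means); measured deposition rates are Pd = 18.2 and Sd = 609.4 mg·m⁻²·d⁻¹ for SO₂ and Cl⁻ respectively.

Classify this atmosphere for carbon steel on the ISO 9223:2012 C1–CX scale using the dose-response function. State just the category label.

C3

carbon steel: T≤10 °C ⇒ hinge +0.150·(-0.4−10) = -1.5600
  sulphur-dioxide contribution → 4.305 μm/a
  chloride contribution → 25.23 μm/a
  ⇒ r_corr(carbon steel) = 29.53 μm/a
Category bounds: 25…50 μm/a bracket r_corr ⇒ C3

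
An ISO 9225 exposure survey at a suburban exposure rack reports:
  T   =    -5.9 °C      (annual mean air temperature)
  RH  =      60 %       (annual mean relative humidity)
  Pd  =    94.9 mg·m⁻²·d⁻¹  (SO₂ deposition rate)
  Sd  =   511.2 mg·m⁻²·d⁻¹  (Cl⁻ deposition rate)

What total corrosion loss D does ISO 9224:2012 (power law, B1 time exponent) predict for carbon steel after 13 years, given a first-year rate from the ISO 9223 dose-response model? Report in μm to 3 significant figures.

carbon steel: temperature factor f = +0.150·(-15.9) = -2.3850
  SO₂ term: 1.77·94.9^0.52·exp(0.02·60-2.3850) = 5.774
  Sd branch = 0.102·Sd^0.62·e^(0.033·RH+0.04·T) = 27.88 μm/a
  r_corr = 5.774 + 27.88 = 33.66 μm/a
Long-term exponent b (ISO 9224 Table 2, B1) = 0.523
  D(13) = 33.66 × 13^0.523 = 33.66 × 3.825 = 128.7 μm

D(13) = 129 μm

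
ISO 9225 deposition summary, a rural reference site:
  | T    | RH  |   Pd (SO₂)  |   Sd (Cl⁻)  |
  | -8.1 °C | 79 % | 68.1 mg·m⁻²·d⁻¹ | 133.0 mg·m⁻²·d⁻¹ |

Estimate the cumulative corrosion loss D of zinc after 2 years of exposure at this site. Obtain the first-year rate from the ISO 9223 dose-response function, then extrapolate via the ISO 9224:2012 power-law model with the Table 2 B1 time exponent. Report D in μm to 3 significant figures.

D(2) = 3.24 μm

zinc: T≤10 °C ⇒ hinge +0.038·(-8.1−10) = -0.6878
  SO₂ term: 0.0129·68.1^0.44·exp(0.046·79-0.6878) = 1.573
  Cl⁻ term: 0.0175·133.0^0.57·exp(0.008·79+0.085·-8.1) = 0.2686
  sum: 1.573 + 0.2686 → r_corr = 1.841 μm/a
Power-law: D(2) = r_corr · 2^0.813
  D(2) = 1.841 × 2^0.813 = 1.841 × 1.757 = 3.235 μm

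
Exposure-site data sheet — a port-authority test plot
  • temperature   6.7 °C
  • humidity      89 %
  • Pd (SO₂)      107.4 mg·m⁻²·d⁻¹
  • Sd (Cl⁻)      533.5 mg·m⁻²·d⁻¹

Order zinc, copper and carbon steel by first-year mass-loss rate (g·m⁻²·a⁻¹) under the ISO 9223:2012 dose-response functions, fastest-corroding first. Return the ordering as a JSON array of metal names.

["carbon steel", "zinc", "copper"]

zinc: temperature factor f = +0.038·(-3.3) = -0.1254
  SO₂ term: 0.0129·107.4^0.44·exp(0.046·89-0.1254) = 5.343
  Cl⁻ term: 0.0175·533.5^0.57·exp(0.008·89+0.085·6.7) = 2.26
  sum: 5.343 + 2.26 → r_corr = 7.603 μm/a
  mass loss = 7.603 μm/a × 7.14 g/cm³ = 54.28 g·m⁻²·a⁻¹
copper: temperature factor f = +0.126·(-3.3) = -0.4158
  Pd branch = 0.0053·Pd^0.26·e^(0.059·RH+f) = 2.25 μm/a
  Sd branch = 0.01025·Sd^0.27·e^(0.036·RH+0.049·T) = 1.91 μm/a
  r_corr = 2.25 + 1.91 = 4.161 μm/a
  mass loss = 4.161 μm/a × 8.96 g/cm³ = 37.28 g·m⁻²·a⁻¹
carbon steel: temperature factor f = +0.150·(-3.3) = -0.4950
  Pd branch = 1.77·Pd^0.52·e^(0.02·RH+f) = 72.81 μm/a
  Cl⁻ term: 0.102·533.5^0.62·exp(0.033·89+0.04·6.7) = 123.4
  sum: 72.81 + 123.4 → r_corr = 196.2 μm/a
  mass loss = 196.2 μm/a × 7.85 g/cm³ = 1540 g·m⁻²·a⁻¹
Ordering by g·m⁻²·a⁻¹: carbon steel (1540) > zinc (54.3) > copper (37.3)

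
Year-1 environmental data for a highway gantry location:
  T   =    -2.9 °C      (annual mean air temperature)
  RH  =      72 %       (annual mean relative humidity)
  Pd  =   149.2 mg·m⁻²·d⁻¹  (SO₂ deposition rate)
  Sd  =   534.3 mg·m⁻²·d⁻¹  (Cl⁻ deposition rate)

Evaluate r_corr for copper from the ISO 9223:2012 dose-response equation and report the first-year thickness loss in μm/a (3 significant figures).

copper: f(T) = +0.126·(T−10) [T≤10 °C] = -1.6254
  SO₂ term: 0.0053·149.2^0.26·exp(0.059·72-1.6254) = 0.2682
  Sd branch = 0.01025·Sd^0.27·e^(0.036·RH+0.049·T) = 0.6474 μm/a
  r_corr = 0.2682 + 0.6474 = 0.9156 μm/a

r_corr = 0.916 μm/a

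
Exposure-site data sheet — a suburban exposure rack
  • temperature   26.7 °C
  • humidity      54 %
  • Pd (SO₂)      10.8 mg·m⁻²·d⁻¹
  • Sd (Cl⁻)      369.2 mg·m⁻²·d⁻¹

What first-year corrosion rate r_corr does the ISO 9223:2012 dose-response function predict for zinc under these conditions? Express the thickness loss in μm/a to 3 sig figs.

zinc: temperature factor f = -0.071·(16.7) = -1.1857
  SO₂ term: 0.0129·10.8^0.44·exp(0.046·54-1.1857) = 0.1346
  Sd branch = 0.0175·Sd^0.57·e^(0.008·RH+0.085·T) = 7.579 μm/a
  sum: 0.1346 + 7.579 → r_corr = 7.714 μm/a

r_corr = 7.71 μm/a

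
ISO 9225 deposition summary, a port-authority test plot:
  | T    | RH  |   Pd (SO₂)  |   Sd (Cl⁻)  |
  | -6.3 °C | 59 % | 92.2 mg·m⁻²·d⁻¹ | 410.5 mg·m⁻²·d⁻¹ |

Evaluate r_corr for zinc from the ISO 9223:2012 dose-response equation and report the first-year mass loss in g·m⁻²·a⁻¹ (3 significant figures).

zinc: f(T) = +0.038·(T−10) [T≤10 °C] = -0.6194
  Pd branch = 0.0129·Pd^0.44·e^(0.046·RH+f) = 0.7669 μm/a
  Cl⁻ term: 0.0175·410.5^0.57·exp(0.008·59+0.085·-6.3) = 0.507
  r_corr = 0.7669 + 0.507 = 1.274 μm/a
Convert to mass loss: 1.274 μm/a × 7.14 g/cm³ = 9.096 g·m⁻²·a⁻¹

r_corr = 9.10 g·m⁻²·a⁻¹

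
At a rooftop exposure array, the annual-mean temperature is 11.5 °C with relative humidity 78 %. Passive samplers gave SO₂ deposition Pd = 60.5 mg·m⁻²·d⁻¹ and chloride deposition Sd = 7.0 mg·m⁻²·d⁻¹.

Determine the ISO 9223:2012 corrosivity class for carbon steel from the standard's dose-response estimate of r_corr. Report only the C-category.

carbon steel: f(T) = -0.054·(T−10) [T>10 °C] = -0.0810
  sulphur-dioxide contribution → 65.59 μm/a
  chloride contribution → 7.083 μm/a
  total first-year rate 72.67 μm/a
ISO 9223 Table 2 (carbon steel): 50 < 72.7 ≤ 80 μm/a ⇒ C4

C4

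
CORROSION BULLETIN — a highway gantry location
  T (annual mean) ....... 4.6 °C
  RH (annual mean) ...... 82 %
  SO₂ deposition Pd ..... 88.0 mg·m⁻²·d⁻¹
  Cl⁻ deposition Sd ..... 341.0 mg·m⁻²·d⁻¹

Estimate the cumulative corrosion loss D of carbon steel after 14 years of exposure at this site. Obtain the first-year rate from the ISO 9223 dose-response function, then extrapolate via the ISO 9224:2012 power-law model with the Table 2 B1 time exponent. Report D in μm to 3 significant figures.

D(14) = 437 μm

carbon steel: temperature factor f = +0.150·(-5.4) = -0.8100
  sulphur-dioxide contribution → 41.65 μm/a
  chloride contribution → 68.24 μm/a
  total first-year rate 109.9 μm/a
ISO 9224: D(t) = r_corr · t^b with b = 0.523 (carbon steel, B1)
  D(14) = 109.9 × 14^0.523 = 109.9 × 3.976 = 436.9 μm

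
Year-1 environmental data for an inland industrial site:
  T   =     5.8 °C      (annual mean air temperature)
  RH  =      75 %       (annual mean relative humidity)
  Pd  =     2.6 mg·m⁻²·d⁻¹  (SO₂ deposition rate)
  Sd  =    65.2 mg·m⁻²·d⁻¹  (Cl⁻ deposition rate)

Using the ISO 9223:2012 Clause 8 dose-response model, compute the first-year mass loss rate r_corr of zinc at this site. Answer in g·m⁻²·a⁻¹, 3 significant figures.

zinc: temperature factor f = +0.038·(-4.2) = -0.1596
  SO₂ term: 0.0129·2.6^0.44·exp(0.046·75-0.1596) = 0.5274
  Cl⁻ term: 0.0175·65.2^0.57·exp(0.008·75+0.085·5.8) = 0.5647
  r_corr = 0.5274 + 0.5647 = 1.092 μm/a
Convert to mass loss: 1.092 μm/a × 7.14 g/cm³ = 7.798 g·m⁻²·a⁻¹

r_corr = 7.80 g·m⁻²·a⁻¹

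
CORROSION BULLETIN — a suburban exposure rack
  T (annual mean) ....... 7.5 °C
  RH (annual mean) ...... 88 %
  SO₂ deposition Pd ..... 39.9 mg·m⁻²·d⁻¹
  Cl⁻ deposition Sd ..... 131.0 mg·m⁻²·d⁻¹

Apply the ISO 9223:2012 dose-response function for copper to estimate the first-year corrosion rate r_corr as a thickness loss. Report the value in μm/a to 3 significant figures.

copper: f(T) = +0.126·(T−10) [T≤10 °C] = -0.3150
  SO₂ term: 0.0053·39.9^0.26·exp(0.059·88-0.3150) = 1.814
  Sd branch = 0.01025·Sd^0.27·e^(0.036·RH+0.049·T) = 1.312 μm/a
  r_corr = 1.814 + 1.312 = 3.125 μm/a

r_corr = 3.13 μm/a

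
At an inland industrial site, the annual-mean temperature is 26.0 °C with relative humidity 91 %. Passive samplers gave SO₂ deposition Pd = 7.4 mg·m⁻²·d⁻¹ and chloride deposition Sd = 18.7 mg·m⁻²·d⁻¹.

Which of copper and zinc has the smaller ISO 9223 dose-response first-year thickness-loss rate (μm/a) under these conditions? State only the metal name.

copper: temperature factor f = -0.080·(16.0) = -1.2800
  Pd branch = 0.0053·Pd^0.26·e^(0.059·RH+f) = 0.5322 μm/a
  Sd branch = 0.01025·Sd^0.27·e^(0.036·RH+0.049·T) = 2.139 μm/a
  r_corr = 0.5322 + 2.139 = 2.671 μm/a
zinc: T>10 °C ⇒ hinge -0.071·(26.0−10) = -1.1360
  Pd branch = 0.0129·Pd^0.44·e^(0.046·RH+f) = 0.6571 μm/a
  Sd branch = 0.0175·Sd^0.57·e^(0.008·RH+0.085·T) = 1.754 μm/a
  r_corr = 0.6571 + 1.754 = 2.411 μm/a
Ordering by μm/a: copper (2.67) > zinc (2.41)

zinc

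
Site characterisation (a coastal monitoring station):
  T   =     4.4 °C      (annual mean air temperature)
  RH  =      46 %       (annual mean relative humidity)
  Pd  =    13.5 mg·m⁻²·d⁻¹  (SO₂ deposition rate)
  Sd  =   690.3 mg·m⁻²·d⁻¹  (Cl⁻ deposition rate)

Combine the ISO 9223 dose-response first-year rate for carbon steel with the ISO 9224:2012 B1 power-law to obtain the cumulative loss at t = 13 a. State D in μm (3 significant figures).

carbon steel: T≤10 °C ⇒ hinge +0.150·(4.4−10) = -0.8400
  Pd branch = 1.77·Pd^0.52·e^(0.02·RH+f) = 7.421 μm/a
  Sd branch = 0.102·Sd^0.62·e^(0.033·RH+0.04·T) = 31.95 μm/a
  sum: 7.421 + 31.95 → r_corr = 39.37 μm/a
Power-law: D(13) = r_corr · 13^0.523
  D(13) = 39.37 × 13^0.523 = 39.37 × 3.825 = 150.6 μm

D(13) = 151 μm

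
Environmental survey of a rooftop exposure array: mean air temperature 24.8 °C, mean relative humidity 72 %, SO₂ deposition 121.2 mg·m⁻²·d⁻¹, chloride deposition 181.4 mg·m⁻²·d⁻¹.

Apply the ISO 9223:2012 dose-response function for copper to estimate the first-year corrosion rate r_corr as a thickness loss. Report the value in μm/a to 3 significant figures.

copper: T>10 °C ⇒ hinge -0.080·(24.8−10) = -1.1840
  Pd branch = 0.0053·Pd^0.26·e^(0.059·RH+f) = 0.3951 μm/a
  Sd branch = 0.01025·Sd^0.27·e^(0.036·RH+0.049·T) = 1.879 μm/a
  r_corr = 0.3951 + 1.879 = 2.274 μm/a

r_corr = 2.27 μm/a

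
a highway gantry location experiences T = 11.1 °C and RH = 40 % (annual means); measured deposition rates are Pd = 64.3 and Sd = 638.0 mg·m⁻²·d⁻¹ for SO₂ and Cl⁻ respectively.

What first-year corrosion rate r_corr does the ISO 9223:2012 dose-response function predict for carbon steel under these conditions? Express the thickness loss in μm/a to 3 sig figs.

carbon steel: temperature factor f = -0.054·(1.1) = -0.0594
  sulphur-dioxide contribution → 32.35 μm/a
  chloride contribution → 32.64 μm/a
  ⇒ r_corr(carbon steel) = 64.99 μm/a

r_corr = 65.0 μm/a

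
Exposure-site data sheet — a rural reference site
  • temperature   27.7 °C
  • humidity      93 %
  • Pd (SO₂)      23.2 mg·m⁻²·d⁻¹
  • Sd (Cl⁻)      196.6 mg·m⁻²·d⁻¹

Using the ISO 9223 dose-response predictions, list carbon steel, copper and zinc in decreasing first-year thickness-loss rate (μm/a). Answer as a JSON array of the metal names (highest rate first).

["carbon steel", "zinc", "copper"]

carbon steel: f(T) = -0.054·(T−10) [T>10 °C] = -0.9558
  sulphur-dioxide contribution → 22.42 μm/a
  chloride contribution → 175.7 μm/a
  ⇒ r_corr(carbon steel) = 198.1 μm/a
copper: f(T) = -0.080·(T−10) [T>10 °C] = -1.4160
  sulphur-dioxide contribution → 0.7036 μm/a
  chloride contribution → 4.715 μm/a
  ⇒ r_corr(copper) = 5.419 μm/a
zinc: f(T) = -0.071·(T−10) [T>10 °C] = -1.2567
  sulphur-dioxide contribution → 1.056 μm/a
  chloride contribution → 7.871 μm/a
  ⇒ r_corr(zinc) = 8.927 μm/a
Ordering by μm/a: carbon steel (198) > zinc (8.93) > copper (5.42)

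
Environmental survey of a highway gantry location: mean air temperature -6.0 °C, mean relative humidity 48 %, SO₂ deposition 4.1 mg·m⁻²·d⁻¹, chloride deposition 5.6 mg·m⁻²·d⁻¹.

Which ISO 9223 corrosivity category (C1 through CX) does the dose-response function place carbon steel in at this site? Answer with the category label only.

carbon steel: f(T) = +0.150·(T−10) [T≤10 °C] = -2.4000
  SO₂ term: 1.77·4.1^0.52·exp(0.02·48-2.4000) = 0.8734
  Sd branch = 0.102·Sd^0.62·e^(0.033·RH+0.04·T) = 1.138 μm/a
  sum: 0.8734 + 1.138 → r_corr = 2.012 μm/a
2.01 μm/a falls in (1.3, 25] for carbon steel → category C2

C2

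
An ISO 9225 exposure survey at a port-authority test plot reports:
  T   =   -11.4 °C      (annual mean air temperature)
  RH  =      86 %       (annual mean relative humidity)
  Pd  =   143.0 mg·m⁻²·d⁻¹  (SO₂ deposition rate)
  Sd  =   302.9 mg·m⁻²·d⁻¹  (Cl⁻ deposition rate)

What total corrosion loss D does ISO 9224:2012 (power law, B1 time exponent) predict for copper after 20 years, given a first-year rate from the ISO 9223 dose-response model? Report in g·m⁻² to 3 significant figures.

D(20) = 53.8 g·m⁻²

copper: f(T) = +0.126·(T−10) [T≤10 °C] = -2.6964
  sulphur-dioxide contribution → 0.2076 μm/a
  chloride contribution → 0.6063 μm/a
  ⇒ r_corr(copper) = 0.8139 μm/a
Power-law: D(20) = r_corr · 20^0.667
  D(20) = 0.8139 × 20^0.667 = 0.8139 × 7.375 = 6.003 μm
  Mass loss = 6.003 μm × 8.96 g/cm³ = 53.78 g·m⁻²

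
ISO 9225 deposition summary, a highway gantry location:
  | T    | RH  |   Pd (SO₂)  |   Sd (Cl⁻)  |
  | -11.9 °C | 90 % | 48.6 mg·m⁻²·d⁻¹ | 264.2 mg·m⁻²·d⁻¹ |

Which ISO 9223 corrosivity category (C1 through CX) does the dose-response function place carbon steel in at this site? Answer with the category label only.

C3

carbon steel: temperature factor f = +0.150·(-21.9) = -3.2850
  SO₂ term: 1.77·48.6^0.52·exp(0.02·90-3.2850) = 3.021
  Sd branch = 0.102·Sd^0.62·e^(0.033·RH+0.04·T) = 39.2 μm/a
  r_corr = 3.021 + 39.2 = 42.22 μm/a
Category bounds: 25…50 μm/a bracket r_corr ⇒ C3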